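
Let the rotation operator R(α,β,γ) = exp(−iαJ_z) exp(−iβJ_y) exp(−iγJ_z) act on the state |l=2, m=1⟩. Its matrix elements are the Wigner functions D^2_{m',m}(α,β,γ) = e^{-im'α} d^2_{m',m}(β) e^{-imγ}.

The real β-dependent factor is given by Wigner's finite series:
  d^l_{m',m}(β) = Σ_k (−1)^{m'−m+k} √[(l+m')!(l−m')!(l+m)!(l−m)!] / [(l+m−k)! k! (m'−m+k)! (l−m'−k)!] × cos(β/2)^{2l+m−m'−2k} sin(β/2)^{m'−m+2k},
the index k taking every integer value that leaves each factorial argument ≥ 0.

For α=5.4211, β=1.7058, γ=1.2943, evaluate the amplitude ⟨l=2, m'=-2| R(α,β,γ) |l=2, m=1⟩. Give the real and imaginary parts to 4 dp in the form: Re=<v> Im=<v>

Split into d^2_{-2,1}(β=1.7058) × two z-phases.
Half-angle: c=0.657802, s=0.753191. N=√(1·24·6·1)=12.000000
k∈{3} keeps every argument non-negative
  k=3: (−1)^0·12.0000/(6)·0.6578^1·0.7532^3 = +0.562135
d^2_{-2,1}(1.7058) = +0.562135
Attach z-rotation phases: D = e^{-i(-2)(5.4211)}·(+0.562135)·e^{-i(1)(1.2943)} = -0.557880-0.069036i

Re=-0.5579 Im=-0.0690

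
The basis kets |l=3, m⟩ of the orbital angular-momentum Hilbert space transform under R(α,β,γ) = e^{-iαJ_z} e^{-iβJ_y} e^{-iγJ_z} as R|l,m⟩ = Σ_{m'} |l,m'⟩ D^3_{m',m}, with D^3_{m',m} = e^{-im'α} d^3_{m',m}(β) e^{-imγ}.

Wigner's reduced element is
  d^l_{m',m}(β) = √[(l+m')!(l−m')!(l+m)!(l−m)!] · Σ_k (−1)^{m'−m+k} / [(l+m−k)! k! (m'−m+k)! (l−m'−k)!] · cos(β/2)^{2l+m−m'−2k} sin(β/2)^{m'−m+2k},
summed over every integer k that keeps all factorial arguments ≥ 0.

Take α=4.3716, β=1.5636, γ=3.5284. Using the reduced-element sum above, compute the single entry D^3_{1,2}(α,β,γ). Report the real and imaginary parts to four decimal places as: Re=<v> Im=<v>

Re=-0.1634 Im=-0.3536

D^3_{1,2}(4.3716,1.5636,3.5284) = e^{-i·1·4.3716}·d^3_{1,2}(1.5636)·e^{-i·2·3.5284}. Compute d first:
c=cos(1.5636/2)=0.709646, s=sin(1.5636/2)=0.704558; N=√[24·2·120·1]=75.894664
k: max(0,(2)−(1))=1 … min(3+(2),3−(1))=2
  k=1: (−1)^0·75.8947/(24)·0.7096^5·0.7046^1 = +0.400984
  k=2: (−1)^1·75.8947/(12)·0.7096^3·0.7046^3 = -0.790508
d^3_{1,2}(1.5636) = +0.400984 -0.790508 = -0.389524
D = (-0.334231+0.942491i)·(-0.389524)·(+0.715390-0.698726i) = -0.163381-0.353604i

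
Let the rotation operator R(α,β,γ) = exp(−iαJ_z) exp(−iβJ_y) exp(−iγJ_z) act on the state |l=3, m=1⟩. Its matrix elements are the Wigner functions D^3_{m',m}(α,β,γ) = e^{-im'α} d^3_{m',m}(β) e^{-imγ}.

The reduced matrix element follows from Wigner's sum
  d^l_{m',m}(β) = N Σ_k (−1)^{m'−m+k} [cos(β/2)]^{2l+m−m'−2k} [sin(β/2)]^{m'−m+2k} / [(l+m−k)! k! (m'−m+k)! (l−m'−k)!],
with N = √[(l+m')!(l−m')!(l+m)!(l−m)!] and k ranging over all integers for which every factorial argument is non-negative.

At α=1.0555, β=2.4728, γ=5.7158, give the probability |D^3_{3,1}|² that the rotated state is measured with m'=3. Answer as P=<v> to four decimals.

D^3_{3,1}(1.0555,2.4728,5.7158) = e^{-i·3·1.0555}·d^3_{3,1}(2.4728)·e^{-i·1·5.7158}. Compute d first:
With c≡cos(β/2)=0.328199 and s≡sin(β/2)=0.944609, N=[720·1·24·2]^{1/2}=185.903201
k: max(0,(1)−(3))=0 … min(3+(1),3−(3))=0
  k=0: (−1)^2·185.9032/(48)·0.3282^4·0.9446^2 = +0.040096
d^3_{3,1}(2.4728) = +0.040096
|D^3_{3,1}|² = |d^3_{3,1}(β)|² = (+0.040096)² = 0.001608 (the z-rotation phases have unit modulus)

P=0.0016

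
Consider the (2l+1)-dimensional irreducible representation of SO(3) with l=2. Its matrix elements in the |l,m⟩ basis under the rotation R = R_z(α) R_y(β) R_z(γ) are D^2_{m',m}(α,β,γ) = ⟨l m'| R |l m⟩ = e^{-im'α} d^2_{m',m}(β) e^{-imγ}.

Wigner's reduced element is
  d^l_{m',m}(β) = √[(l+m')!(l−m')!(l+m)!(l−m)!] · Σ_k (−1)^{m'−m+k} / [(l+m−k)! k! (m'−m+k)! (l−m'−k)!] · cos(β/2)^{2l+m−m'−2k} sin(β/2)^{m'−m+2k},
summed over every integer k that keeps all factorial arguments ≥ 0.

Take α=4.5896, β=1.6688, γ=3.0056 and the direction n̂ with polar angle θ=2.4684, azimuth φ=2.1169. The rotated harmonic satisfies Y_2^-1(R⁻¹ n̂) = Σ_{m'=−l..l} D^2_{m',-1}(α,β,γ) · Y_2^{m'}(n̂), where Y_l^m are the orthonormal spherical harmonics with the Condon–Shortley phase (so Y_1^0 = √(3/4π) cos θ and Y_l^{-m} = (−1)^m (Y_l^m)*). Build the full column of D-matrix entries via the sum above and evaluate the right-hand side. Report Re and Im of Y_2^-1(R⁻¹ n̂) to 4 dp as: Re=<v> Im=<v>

Re=0.2760 Im=0.0859

Need the full column D^2_{m',-1} for m'=−2..2 at α=4.5896, β=1.6688, γ=3.0056.
cos(β/2)=0.671622, sin(β/2)=0.740894
d^2_{-2,-1}: single k=1 term ⇒ +0.448912;  D = +0.416627-0.167165i
d^2_{-1,-1}: k∈[0..1] ⇒ +0.203470 -0.742819 = -0.539349;  D = -0.138021-0.521390i
d^2_{0,-1}: k∈[0..1] ⇒ -0.549803 +0.669065 = +0.119262;  D = -0.118161+0.016169i
d^2_{1,-1}: k∈[0..1] ⇒ +0.742819 -0.301317 = +0.441503;  D = -0.005829-0.441464i
d^2_{2,-1}: single k=0 term ⇒ -0.546289;  D = -0.543013-0.059746i
Y_2^{m'}(θ=2.4684,φ=2.1169) and Σ D·Y over m':
  (+0.4166-0.1672i)·(-0.0692+0.1333i)  (-0.1380-0.5214i)·(+0.1956+0.3218i)  (-0.1182+0.0162i)·(+0.2630+0.0000i)  (-0.0058-0.4415i)·(-0.1956+0.3218i)  (-0.5430-0.0597i)·(-0.0692-0.1333i)
Y_2^-1(R⁻¹ n̂) = +0.275991+0.085925i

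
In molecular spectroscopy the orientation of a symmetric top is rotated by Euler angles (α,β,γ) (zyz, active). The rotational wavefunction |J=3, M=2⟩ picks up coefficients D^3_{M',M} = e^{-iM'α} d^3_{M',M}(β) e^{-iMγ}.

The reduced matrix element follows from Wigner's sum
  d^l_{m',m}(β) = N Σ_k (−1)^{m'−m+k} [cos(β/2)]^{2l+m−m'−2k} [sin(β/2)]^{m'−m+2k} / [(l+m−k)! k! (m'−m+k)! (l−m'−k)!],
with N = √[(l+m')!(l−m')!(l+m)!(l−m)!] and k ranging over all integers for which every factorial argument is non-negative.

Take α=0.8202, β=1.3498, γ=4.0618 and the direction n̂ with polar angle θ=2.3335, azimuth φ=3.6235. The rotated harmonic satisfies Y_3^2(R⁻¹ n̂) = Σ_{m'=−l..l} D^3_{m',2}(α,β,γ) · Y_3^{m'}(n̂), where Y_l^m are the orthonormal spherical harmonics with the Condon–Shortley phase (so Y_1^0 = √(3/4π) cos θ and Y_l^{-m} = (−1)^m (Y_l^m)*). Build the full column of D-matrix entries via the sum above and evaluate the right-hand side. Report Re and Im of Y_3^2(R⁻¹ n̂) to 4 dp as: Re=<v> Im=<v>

Re=-0.1542 Im=0.2311

Need the full column D^3_{m',2} for m'=−3..3 at α=0.8202, β=1.3498, γ=4.0618.
cos(β/2)=0.780769, sin(β/2)=0.624819
d^3_{-3,2}: single k=5 term ⇒ +0.182125;  D = +0.148208+0.105849i
d^3_{-2,2}: k∈[4..5] ⇒ +0.464551 -0.059501 = +0.405049;  D = +0.396974-0.080477i
d^3_{-1,2}: k∈[3..4] ⇒ +0.734280 -0.235123 = +0.499157;  D = +0.261150-0.425392i
d^3_{0,2}: k∈[2..3] ⇒ +0.794622 -0.508890 = +0.285732;  D = -0.076109-0.275409i
d^3_{1,2}: k∈[1..2] ⇒ +0.573282 -0.734280 = -0.160998;  D = +0.142731+0.074485i
d^3_{2,2}: k∈[0..1] ⇒ +0.226536 -0.725387 = -0.498852;  D = +0.470424-0.165995i
d^3_{3,2}: single k=0 term ⇒ -0.444062;  D = +0.177567-0.407015i
Y_3^{m'}(θ=2.3335,φ=3.6235) and Σ D·Y over m':
  (+0.1482+0.1058i)·(-0.0197+0.1564i)  (+0.3970-0.0805i)·(-0.2105+0.3031i)  (+0.2612-0.4254i)·(-0.2871+0.1502i)  (-0.0761-0.2754i)·(+0.1582+0.0000i)  (+0.1427+0.0745i)·(+0.2871+0.1502i)  (+0.4704-0.1660i)·(-0.2105-0.3031i)  (+0.1776-0.4070i)·(+0.0197+0.1564i)
Y_3^2(R⁻¹ n̂) = -0.154168+0.231081i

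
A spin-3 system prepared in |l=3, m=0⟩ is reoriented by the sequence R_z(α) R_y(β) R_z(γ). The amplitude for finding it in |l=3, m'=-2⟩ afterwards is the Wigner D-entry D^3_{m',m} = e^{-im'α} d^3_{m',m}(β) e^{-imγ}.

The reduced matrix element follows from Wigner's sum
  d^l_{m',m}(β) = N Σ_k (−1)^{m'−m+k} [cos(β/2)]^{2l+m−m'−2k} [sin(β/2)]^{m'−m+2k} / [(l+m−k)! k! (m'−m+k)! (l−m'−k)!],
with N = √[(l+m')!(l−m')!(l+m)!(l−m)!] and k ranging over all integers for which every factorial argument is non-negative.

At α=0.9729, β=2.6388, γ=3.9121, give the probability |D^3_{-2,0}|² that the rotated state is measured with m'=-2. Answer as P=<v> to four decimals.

P=0.0776

D^3_{-2,0}(0.9729,2.6388,3.9121) = e^{-i·-2·0.9729}·d^3_{-2,0}(2.6388)·e^{-i·0·3.9121}. Compute d first:
With c≡cos(β/2)=0.248757 and s≡sin(β/2)=0.968566, N=[1·120·6·6]^{1/2}=65.726707
The bounds max(0,m−m')=2 and min(l+m,l−m')=3 give 2 terms
  k=2: (−1)^0·65.7267/(12)·0.2488^4·0.9686^2 = +0.019675
  k=3: (−1)^1·65.7267/(12)·0.2488^2·0.9686^4 = -0.298282
d^3_{-2,0}(2.6388) = +0.019675 -0.298282 = -0.278607
|D^3_{-2,0}|² = |d^3_{-2,0}(β)|² = (-0.278607)² = 0.077622 (the z-rotation phases have unit modulus)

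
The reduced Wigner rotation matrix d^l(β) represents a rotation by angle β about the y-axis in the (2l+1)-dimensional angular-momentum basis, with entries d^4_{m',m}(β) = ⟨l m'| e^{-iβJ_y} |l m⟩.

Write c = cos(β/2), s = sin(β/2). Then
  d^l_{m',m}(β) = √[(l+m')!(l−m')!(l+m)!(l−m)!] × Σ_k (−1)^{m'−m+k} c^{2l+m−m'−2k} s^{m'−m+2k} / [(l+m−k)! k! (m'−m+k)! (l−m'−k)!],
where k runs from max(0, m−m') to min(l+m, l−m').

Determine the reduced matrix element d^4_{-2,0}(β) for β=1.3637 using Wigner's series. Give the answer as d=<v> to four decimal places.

d^4_{-2,0}(β=1.3637) via Wigner's sum:
Half-angle: c=0.776408, s=0.630230. N=√(2·720·24·24)=910.735966
The bounds max(0,m−m')=2 and min(l+m,l−m')=4 give 3 terms
  k=2: (−1)^0·910.7360/(96)·0.7764^6·0.6302^2 = +0.825392
  k=3: (−1)^1·910.7360/(36)·0.7764^4·0.6302^4 = -1.450266
  k=4: (−1)^2·910.7360/(96)·0.7764^2·0.6302^6 = +0.358342
d^4_{-2,0}(1.3637) = +0.825392 -1.450266 +0.358342 = -0.266532

d=-0.2665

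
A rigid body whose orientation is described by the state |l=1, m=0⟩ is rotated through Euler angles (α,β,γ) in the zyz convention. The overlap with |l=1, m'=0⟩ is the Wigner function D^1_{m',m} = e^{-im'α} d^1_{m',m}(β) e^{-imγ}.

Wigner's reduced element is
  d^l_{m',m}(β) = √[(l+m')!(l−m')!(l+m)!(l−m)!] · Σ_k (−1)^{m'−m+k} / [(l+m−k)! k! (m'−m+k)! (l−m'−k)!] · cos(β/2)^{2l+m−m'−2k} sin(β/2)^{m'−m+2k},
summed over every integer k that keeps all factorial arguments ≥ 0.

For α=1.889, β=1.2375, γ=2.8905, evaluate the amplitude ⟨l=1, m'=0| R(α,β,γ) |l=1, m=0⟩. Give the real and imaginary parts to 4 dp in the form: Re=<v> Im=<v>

Re=0.3272 Im=0.0000

First d^1_{0,0}(β=1.2375), then the phase factors e^{-i(0)α} and e^{-i(0)γ}:
Half-angle: c=0.814604, s=0.580017. N=√(1·1·1·1)=1.000000
k: max(0,(0)−(0))=0 … min(1+(0),1−(0))=1
  k=0: (−1)^0·1.0000/(1)·0.8146^2·0.5800^0 = +0.663580
  k=1: (−1)^1·1.0000/(1)·0.8146^0·0.5800^2 = -0.336420
d^1_{0,0}(1.2375) = +0.663580 -0.336420 = +0.327160
Attach z-rotation phases: D = e^{-i(0)(1.889)}·(+0.327160)·e^{-i(0)(2.8905)} = +0.327160+0.000000i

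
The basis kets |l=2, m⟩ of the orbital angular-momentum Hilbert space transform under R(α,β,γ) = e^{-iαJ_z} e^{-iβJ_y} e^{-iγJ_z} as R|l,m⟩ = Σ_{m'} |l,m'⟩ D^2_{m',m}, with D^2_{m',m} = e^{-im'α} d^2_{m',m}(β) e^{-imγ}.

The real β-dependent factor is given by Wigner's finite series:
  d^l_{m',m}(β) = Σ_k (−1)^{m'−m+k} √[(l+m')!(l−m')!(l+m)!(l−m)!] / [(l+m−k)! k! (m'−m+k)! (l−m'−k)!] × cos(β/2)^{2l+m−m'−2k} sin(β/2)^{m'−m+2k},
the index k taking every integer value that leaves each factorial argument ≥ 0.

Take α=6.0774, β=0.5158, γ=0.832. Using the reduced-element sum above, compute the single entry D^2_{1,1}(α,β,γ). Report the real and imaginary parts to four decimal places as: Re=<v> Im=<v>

Re=0.5604 Im=-0.4054

Split into d^2_{1,1}(β=0.5158) × two z-phases.
Half-angle: c=0.966928, s=0.255051. N=√(6·1·6·1)=6.000000
k∈{0,1} keeps every argument non-negative
  k=0: (−1)^0·6.0000/(6)·0.9669^4·0.2551^0 = +0.874130
  k=1: (−1)^1·6.0000/(2)·0.9669^2·0.2551^2 = -0.182458
d^2_{1,1}(0.5158) = +0.874130 -0.182458 = +0.691672
Attach z-rotation phases: D = e^{-i(1)(6.0774)}·(+0.691672)·e^{-i(1)(0.832)} = +0.560429-0.405377i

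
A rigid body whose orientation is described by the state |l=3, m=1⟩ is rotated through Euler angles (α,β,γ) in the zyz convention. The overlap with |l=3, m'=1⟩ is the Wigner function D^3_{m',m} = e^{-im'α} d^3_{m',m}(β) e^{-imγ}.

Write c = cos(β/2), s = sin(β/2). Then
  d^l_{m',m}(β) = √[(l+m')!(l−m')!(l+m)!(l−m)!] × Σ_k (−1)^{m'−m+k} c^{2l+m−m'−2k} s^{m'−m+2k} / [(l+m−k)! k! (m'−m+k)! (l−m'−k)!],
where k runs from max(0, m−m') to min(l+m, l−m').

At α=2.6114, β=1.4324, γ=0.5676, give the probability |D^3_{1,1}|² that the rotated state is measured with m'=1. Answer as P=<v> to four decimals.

P=0.0887

D^3_{1,1}(2.6114,1.4324,0.5676) = e^{-i·1·2.6114}·d^3_{1,1}(1.4324)·e^{-i·1·0.5676}. Compute d first:
With c≡cos(β/2)=0.754306 and s≡sin(β/2)=0.656523, N=[24·2·24·2]^{1/2}=48.000000
The bounds max(0,m−m')=0 and min(l+m,l−m')=2 give 3 terms
  k=0: (−1)^0·48.0000/(48)·0.7543^6·0.6565^0 = +0.184198
  k=1: (−1)^1·48.0000/(6)·0.7543^4·0.6565^2 = -1.116298
  k=2: (−1)^2·48.0000/(8)·0.7543^2·0.6565^4 = +0.634229
d^3_{1,1}(1.4324) = +0.184198 -1.116298 +0.634229 = -0.297871
|D^3_{1,1}|² = |d^3_{1,1}(β)|² = (-0.297871)² = 0.088727 (the z-rotation phases have unit modulus)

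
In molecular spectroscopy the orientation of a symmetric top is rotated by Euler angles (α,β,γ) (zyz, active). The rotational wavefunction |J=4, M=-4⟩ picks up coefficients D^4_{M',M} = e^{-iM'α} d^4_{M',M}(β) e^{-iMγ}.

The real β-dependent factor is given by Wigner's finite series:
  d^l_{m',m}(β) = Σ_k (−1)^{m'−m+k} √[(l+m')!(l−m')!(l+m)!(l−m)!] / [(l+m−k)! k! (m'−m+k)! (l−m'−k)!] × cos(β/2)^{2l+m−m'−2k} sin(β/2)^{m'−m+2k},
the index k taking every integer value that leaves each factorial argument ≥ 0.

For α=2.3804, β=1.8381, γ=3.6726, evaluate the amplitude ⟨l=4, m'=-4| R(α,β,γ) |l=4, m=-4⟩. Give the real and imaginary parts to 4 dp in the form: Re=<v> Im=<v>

Re=0.0111 Im=-0.0146

Split into d^4_{-4,-4}(β=1.8381) × two z-phases.
c=cos(1.8381/2)=0.606576, s=sin(1.8381/2)=0.795026; N=√[1·40320·1·40320]=40320.000000
Admissible k: 0..0 (factorial args all ≥0)
  k=0: (−1)^0·40320.0000/(40320)·0.6066^8·0.7950^0 = +0.018327
d^4_{-4,-4}(1.8381) = +0.018327
Phases: e^{-i·(-4)·2.3804}=-0.995316-0.096671i, e^{-i·(-4)·3.6726}=-0.525441+0.850830i ⇒ D=+0.011092-0.014589i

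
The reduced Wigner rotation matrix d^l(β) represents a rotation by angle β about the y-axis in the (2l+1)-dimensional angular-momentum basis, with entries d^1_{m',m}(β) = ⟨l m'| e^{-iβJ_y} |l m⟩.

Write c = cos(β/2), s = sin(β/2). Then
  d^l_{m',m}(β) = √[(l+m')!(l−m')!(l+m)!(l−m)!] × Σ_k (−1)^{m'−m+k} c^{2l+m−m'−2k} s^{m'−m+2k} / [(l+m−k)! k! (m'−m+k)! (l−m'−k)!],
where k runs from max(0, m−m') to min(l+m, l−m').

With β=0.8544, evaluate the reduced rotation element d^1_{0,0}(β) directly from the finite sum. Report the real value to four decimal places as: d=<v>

d^1_{0,0}(β=0.8544) via Wigner's sum:
c=cos(0.8544/2)=0.910129, s=sin(0.8544/2)=0.414324; N=√[1·1·1·1]=1.000000
Admissible k: 0..1 (factorial args all ≥0)
  k=0: (−1)^0·1.0000/(1)·0.9101^2·0.4143^0 = +0.828336
  k=1: (−1)^1·1.0000/(1)·0.9101^0·0.4143^2 = -0.171664
d^1_{0,0}(0.8544) = +0.828336 -0.171664 = +0.656671

d=0.6567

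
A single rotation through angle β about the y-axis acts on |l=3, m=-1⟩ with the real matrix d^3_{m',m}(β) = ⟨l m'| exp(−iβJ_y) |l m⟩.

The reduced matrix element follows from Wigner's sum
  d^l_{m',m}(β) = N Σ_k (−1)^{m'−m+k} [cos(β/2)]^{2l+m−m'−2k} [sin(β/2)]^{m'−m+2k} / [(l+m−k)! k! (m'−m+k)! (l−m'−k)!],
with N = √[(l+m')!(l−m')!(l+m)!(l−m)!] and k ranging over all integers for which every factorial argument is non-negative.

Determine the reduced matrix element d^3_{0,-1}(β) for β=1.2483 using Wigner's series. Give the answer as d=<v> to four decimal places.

d^3_{0,-1}(β=1.2483) via Wigner's sum:
Half-angle: c=0.811460, s=0.584408. N=√(6·6·2·24)=41.569219
The bounds max(0,m−m')=0 and min(l+m,l−m')=2 give 3 terms
  k=0: (−1)^1·41.5692/(12)·0.8115^5·0.5844^1 = -0.712267
  k=1: (−1)^2·41.5692/(4)·0.8115^3·0.5844^3 = +1.108310
  k=2: (−1)^3·41.5692/(12)·0.8115^1·0.5844^5 = -0.191619
d^3_{0,-1}(1.2483) = -0.712267 +1.108310 -0.191619 = +0.204425

d=0.2044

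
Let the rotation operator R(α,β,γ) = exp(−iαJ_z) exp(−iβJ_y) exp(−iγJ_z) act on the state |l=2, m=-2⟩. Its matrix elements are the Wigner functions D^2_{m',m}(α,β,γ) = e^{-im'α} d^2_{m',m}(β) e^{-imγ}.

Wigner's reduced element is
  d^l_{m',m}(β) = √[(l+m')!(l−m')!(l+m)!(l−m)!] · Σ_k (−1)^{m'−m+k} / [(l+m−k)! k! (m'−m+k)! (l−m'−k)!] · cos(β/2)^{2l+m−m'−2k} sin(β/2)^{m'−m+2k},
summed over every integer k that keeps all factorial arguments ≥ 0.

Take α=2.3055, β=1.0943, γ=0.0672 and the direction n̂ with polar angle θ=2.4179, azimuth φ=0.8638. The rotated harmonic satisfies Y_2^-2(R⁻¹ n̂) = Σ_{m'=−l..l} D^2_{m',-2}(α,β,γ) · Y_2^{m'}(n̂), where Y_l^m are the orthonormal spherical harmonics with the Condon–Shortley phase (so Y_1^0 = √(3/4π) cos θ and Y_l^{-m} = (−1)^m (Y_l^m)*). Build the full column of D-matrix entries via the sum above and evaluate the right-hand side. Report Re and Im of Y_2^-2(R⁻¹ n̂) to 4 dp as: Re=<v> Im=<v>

Re=-0.0227 Im=0.3578

Need the full column D^2_{m',-2} for m'=−2..2 at α=2.3055, β=1.0943, γ=0.0672.
cos(β/2)=0.854011, sin(β/2)=0.520255
d^2_{-2,-2}: single k=0 term ⇒ +0.531929;  D = +0.017556-0.531639i
d^2_{-1,-2}: single k=0 term ⇒ -0.648092;  D = +0.494981-0.418351i
d^2_{0,-2}: single k=0 term ⇒ +0.483543;  D = +0.479183+0.064793i
d^2_{1,-2}: single k=0 term ⇒ -0.240516;  D = +0.135866+0.198465i
d^2_{2,-2}: single k=0 term ⇒ +0.073260;  D = -0.017114+0.071233i
Y_2^{m'}(θ=2.4179,φ=0.8638) and Σ D·Y over m':
  (+0.0176-0.5316i)·(-0.0264-0.1673i)  (+0.4950-0.4184i)·(-0.2490+0.2915i)  (+0.4792+0.0648i)·(+0.2159+0.0000i)  (+0.1359+0.1985i)·(+0.2490+0.2915i)  (-0.0171+0.0712i)·(-0.0264+0.1673i)
Y_2^-2(R⁻¹ n̂) = -0.022723+0.357818i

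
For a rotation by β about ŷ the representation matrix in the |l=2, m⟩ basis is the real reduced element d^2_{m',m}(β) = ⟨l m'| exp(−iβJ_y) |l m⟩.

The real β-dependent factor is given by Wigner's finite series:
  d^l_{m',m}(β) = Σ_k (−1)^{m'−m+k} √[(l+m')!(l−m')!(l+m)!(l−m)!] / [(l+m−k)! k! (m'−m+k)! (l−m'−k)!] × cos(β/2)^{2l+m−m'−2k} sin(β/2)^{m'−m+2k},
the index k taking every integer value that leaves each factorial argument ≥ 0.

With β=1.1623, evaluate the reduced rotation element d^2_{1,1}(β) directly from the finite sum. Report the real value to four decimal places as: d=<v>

d=-0.1436

d^2_{1,1}(β=1.1623) via Wigner's sum:
Half-angle: c=0.835832, s=0.548986. N=√(6·1·6·1)=6.000000
The bounds max(0,m−m')=0 and min(l+m,l−m')=1 give 2 terms
  k=0: (−1)^0·6.0000/(6)·0.8358^4·0.5490^0 = +0.488063
  k=1: (−1)^1·6.0000/(2)·0.8358^2·0.5490^2 = -0.631656
d^2_{1,1}(1.1623) = +0.488063 -0.631656 = -0.143594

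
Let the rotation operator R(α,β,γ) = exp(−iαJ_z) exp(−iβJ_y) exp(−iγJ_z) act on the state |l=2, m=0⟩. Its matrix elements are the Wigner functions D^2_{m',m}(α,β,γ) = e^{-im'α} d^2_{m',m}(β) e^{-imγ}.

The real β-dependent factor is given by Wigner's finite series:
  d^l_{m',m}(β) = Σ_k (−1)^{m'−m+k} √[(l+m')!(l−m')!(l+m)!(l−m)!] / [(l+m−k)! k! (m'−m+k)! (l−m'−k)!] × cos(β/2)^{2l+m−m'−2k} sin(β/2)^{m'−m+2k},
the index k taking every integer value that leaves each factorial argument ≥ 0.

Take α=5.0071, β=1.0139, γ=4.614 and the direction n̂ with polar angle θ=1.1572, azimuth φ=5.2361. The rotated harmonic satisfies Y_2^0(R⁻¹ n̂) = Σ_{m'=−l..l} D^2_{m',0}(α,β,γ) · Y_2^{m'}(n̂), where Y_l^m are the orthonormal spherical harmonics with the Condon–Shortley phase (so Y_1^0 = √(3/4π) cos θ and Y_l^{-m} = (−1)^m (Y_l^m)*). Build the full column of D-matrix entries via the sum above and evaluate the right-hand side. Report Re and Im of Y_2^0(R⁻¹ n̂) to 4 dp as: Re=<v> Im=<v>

Re=0.5739 Im=0.0000

Need the full column D^2_{m',0} for m'=−2..2 at α=5.0071, β=1.0139, γ=4.614.
cos(β/2)=0.874229, sin(β/2)=0.485513
d^2_{-2,0}: single k=2 term ⇒ +0.441294;  D = -0.366831-0.245307i
d^2_{-1,0}: k∈[1..2] ⇒ +0.794608 -0.245078 = +0.549530;  D = +0.159618-0.525838i
d^2_{0,0}: k∈[0..2] ⇒ +0.584119 -0.720631 +0.055565 = -0.080946;  D = -0.080946+0.000000i
d^2_{1,0}: k∈[0..1] ⇒ -0.794608 +0.245078 = -0.549530;  D = -0.159618-0.525838i
d^2_{2,0}: single k=0 term ⇒ +0.441294;  D = -0.366831+0.245307i
Y_2^{m'}(θ=1.1572,φ=5.2361) and Σ D·Y over m':
  (-0.3668-0.2453i)·(-0.1619+0.2805i)  (+0.1596-0.5258i)·(+0.1422+0.2462i)  (-0.0809+0.0000i)·(-0.1626+0.0000i)  (-0.1596-0.5258i)·(-0.1422+0.2462i)  (-0.3668+0.2453i)·(-0.1619-0.2805i)
Y_2^0(R⁻¹ n̂) = +0.573868+0.000000i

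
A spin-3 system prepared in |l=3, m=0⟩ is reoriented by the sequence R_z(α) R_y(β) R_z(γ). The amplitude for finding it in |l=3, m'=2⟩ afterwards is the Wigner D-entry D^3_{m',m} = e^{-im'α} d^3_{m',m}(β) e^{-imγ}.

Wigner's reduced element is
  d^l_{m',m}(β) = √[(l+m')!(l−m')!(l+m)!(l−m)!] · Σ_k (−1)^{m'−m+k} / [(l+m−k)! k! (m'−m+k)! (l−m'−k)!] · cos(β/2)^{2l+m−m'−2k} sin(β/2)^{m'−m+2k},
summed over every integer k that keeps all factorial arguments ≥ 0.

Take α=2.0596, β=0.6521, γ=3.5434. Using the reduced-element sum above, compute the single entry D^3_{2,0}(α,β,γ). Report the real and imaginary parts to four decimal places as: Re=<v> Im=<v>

Re=-0.2241 Im=0.3323

First d^3_{2,0}(β=0.6521), then the phase factors e^{-i(2)α} and e^{-i(0)γ}:
Half-angle: c=0.947315, s=0.320304. N=√(120·1·6·6)=65.726707
The bounds max(0,m−m')=0 and min(l+m,l−m')=1 give 2 terms
  k=0: (−1)^2·65.7267/(12)·0.9473^4·0.3203^2 = +0.452545
  k=1: (−1)^3·65.7267/(12)·0.9473^2·0.3203^4 = -0.051736
d^3_{2,0}(0.6521) = +0.452545 -0.051736 = +0.400809
D = (-0.559008+0.829162i)·(+0.400809)·(+1.000000+0.000000i) = -0.224055+0.332335i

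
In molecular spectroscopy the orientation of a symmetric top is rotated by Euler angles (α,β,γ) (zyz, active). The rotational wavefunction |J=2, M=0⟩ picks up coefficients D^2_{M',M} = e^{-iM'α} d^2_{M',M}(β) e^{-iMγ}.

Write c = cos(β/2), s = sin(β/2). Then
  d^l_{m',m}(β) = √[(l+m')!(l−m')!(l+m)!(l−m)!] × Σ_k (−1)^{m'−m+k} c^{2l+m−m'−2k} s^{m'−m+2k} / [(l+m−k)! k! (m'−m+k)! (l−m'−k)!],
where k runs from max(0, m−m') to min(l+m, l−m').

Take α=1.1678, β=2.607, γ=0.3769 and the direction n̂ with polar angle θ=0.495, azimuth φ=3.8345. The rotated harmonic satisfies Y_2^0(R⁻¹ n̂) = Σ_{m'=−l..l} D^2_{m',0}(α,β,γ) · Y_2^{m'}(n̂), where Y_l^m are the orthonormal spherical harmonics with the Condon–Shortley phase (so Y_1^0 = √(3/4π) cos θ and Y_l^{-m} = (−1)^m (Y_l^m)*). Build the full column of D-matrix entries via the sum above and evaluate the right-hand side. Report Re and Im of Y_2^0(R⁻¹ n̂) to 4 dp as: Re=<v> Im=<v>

Need the full column D^2_{m',0} for m'=−2..2 at α=1.1678, β=2.607, γ=0.3769.
cos(β/2)=0.264125, sin(β/2)=0.964489
d^2_{-2,0}: single k=2 term ⇒ +0.158960;  D = -0.110063+0.114693i
d^2_{-1,0}: k∈[1..2] ⇒ +0.043531 -0.580465 = -0.536934;  D = -0.210573-0.493920i
d^2_{0,0}: k∈[0..2] ⇒ +0.004867 -0.259581 +0.865343 = +0.610629;  D = +0.610629+0.000000i
d^2_{1,0}: k∈[0..1] ⇒ -0.043531 +0.580465 = +0.536934;  D = +0.210573-0.493920i
d^2_{2,0}: single k=0 term ⇒ +0.158960;  D = -0.110063-0.114693i
Y_2^{m'}(θ=0.495,φ=3.8345) and Σ D·Y over m':
  (-0.1101+0.1147i)·(+0.0160-0.0857i)  (-0.2106-0.4939i)·(-0.2485+0.2063i)  (+0.6106+0.0000i)·(+0.4173+0.0000i)  (+0.2106-0.4939i)·(+0.2485+0.2063i)  (-0.1101-0.1147i)·(+0.0160+0.0857i)
Y_2^0(R⁻¹ n̂) = +0.579338+0.000000i

Re=0.5793 Im=0.0000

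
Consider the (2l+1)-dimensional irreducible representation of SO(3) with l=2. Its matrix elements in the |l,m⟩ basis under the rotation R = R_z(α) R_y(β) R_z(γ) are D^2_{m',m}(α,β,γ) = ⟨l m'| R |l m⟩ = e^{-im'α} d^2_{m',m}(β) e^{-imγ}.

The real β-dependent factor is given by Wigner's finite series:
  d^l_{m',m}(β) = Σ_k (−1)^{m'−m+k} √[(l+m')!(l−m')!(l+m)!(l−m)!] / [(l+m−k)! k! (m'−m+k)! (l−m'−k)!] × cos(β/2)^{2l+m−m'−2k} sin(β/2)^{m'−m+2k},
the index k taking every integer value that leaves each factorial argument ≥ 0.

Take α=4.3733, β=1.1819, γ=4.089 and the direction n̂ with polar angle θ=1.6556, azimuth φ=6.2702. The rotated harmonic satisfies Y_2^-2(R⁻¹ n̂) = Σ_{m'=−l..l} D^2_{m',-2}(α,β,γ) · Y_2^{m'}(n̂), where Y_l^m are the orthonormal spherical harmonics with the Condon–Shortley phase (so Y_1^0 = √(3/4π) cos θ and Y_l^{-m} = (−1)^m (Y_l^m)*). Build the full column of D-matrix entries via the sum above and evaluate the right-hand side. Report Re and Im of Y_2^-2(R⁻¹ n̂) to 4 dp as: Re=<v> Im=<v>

Need the full column D^2_{m',-2} for m'=−2..2 at α=4.3733, β=1.1819, γ=4.089.
cos(β/2)=0.830412, sin(β/2)=0.557150
d^2_{-2,-2}: single k=0 term ⇒ +0.475526;  D = -0.164913-0.446014i
d^2_{-1,-2}: single k=0 term ⇒ -0.638091;  D = -0.638019+0.009616i
d^2_{0,-2}: single k=0 term ⇒ +0.524333;  D = -0.166936+0.497049i
d^2_{1,-2}: single k=0 term ⇒ -0.287237;  D = +0.226367+0.176814i
d^2_{2,-2}: single k=0 term ⇒ +0.096358;  D = +0.081197-0.051884i
Y_2^{m'}(θ=1.6556,φ=6.2702) and Σ D·Y over m':
  (-0.1649-0.4460i)·(+0.3834+0.0100i)  (-0.6380+0.0096i)·(-0.0652-0.0008i)  (-0.1669+0.4970i)·(-0.3086+0.0000i)  (+0.2264+0.1768i)·(+0.0652-0.0008i)  (+0.0812-0.0519i)·(+0.3834-0.0100i)
Y_2^-2(R⁻¹ n̂) = +0.079860-0.335474i

Re=0.0799 Im=-0.3355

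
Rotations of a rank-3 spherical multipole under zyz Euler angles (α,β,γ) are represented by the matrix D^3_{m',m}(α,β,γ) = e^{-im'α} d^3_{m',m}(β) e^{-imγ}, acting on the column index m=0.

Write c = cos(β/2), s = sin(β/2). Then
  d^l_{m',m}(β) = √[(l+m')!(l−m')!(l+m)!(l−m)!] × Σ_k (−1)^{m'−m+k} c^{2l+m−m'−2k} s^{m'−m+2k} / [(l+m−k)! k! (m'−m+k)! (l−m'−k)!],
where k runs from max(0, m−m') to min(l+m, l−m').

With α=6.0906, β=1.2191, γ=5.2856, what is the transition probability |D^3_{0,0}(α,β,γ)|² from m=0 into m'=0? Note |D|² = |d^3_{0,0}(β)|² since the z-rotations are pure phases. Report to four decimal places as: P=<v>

Split into d^3_{0,0}(β=1.2191) × two z-phases.
With c≡cos(β/2)=0.819906 and s≡sin(β/2)=0.572499, N=[6·6·6·6]^{1/2}=36.000000
k: max(0,(0)−(0))=0 … min(3+(0),3−(0))=3
  k=0: (−1)^0·36.0000/(36)·0.8199^6·0.5725^0 = +0.303797
  k=1: (−1)^1·36.0000/(4)·0.8199^4·0.5725^2 = -1.333052
  k=2: (−1)^2·36.0000/(4)·0.8199^2·0.5725^4 = +0.649932
  k=3: (−1)^3·36.0000/(36)·0.8199^0·0.5725^6 = -0.035208
d^3_{0,0}(1.2191) = +0.303797 -1.333052 +0.649932 -0.035208 = -0.414531
|D^3_{0,0}|² = |d^3_{0,0}(β)|² = (-0.414531)² = 0.171836 (the z-rotation phases have unit modulus)

P=0.1718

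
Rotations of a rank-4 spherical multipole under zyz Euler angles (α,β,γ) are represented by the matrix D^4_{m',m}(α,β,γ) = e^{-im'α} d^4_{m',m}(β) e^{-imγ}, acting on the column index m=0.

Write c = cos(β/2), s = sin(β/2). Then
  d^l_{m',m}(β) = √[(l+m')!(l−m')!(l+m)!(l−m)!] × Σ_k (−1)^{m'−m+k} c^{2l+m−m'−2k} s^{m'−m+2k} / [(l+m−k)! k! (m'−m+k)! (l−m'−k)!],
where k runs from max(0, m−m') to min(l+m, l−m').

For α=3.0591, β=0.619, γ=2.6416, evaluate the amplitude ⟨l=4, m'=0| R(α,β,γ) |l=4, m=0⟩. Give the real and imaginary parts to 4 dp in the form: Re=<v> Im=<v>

D^4_{0,0}(3.0591,0.619,2.6416) = e^{-i·0·3.0591}·d^4_{0,0}(0.619)·e^{-i·0·2.6416}. Compute d first:
c=cos(0.619/2)=0.952486, s=sin(0.619/2)=0.304582; N=√[24·24·24·24]=576.000000
k∈{0,1,2,3,4} keeps every argument non-negative
  k=0: (−1)^0·576.0000/(576)·0.9525^8·0.3046^0 = +0.677437
  k=1: (−1)^1·576.0000/(36)·0.9525^6·0.3046^2 = -1.108361
  k=2: (−1)^2·576.0000/(16)·0.9525^4·0.3046^4 = +0.255009
  k=3: (−1)^3·576.0000/(36)·0.9525^2·0.3046^6 = -0.011590
  k=4: (−1)^4·576.0000/(576)·0.9525^0·0.3046^8 = +0.000074
d^4_{0,0}(0.619) = +0.677437 -1.108361 +0.255009 -0.011590 +0.000074 = -0.187430
D = (+1.000000+0.000000i)·(-0.187430)·(+1.000000+0.000000i) = -0.187430+0.000000i

Re=-0.1874 Im=0.0000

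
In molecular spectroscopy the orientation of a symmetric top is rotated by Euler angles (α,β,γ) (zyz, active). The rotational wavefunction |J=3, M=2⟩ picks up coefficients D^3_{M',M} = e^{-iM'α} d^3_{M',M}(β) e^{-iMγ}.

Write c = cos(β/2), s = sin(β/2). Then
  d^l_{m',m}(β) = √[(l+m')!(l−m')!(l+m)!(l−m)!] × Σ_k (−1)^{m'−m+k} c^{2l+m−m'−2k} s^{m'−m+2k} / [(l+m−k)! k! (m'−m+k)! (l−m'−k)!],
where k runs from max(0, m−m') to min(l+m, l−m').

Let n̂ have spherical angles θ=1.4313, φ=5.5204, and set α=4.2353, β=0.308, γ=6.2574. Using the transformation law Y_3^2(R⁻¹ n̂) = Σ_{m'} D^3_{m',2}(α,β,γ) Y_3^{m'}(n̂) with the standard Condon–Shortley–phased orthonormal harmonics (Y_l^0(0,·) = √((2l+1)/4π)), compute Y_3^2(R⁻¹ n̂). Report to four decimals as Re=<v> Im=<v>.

Need the full column D^3_{m',2} for m'=−3..3 at α=4.2353, β=0.308, γ=6.2574.
cos(β/2)=0.988165, sin(β/2)=0.153392
d^3_{-3,2}: single k=5 term ⇒ +0.000206;  D = +0.000202+0.000039i
d^3_{-2,2}: k∈[4..5] ⇒ +0.002703 -0.000013 = +0.002690;  D = -0.001667+0.002111i
d^3_{-1,2}: k∈[3..4] ⇒ +0.022026 -0.000265 = +0.021760;  D = -0.008982-0.019820i
d^3_{0,2}: k∈[2..3] ⇒ +0.122881 -0.002961 = +0.119920;  D = +0.119761+0.006182i
d^3_{1,2}: k∈[1..2] ⇒ +0.457037 -0.022026 = +0.435011;  D = -0.219409+0.375625i
d^3_{2,2}: k∈[0..1] ⇒ +0.931061 -0.112174 = +0.818886;  D = -0.438478-0.691601i
d^3_{3,2}: single k=0 term ⇒ -0.354019;  D = -0.352650+0.031099i
Y_3^{m'}(θ=1.4313,φ=5.5204) and Σ D·Y over m':
  (+0.0002+0.0000i)·(-0.2664+0.3053i)  (-0.0017+0.0021i)·(+0.0063+0.1392i)  (-0.0090-0.0198i)·(-0.2090-0.1998i)  (+0.1198+0.0062i)·(-0.1506+0.0000i)  (-0.2194+0.3756i)·(+0.2090-0.1998i)  (-0.4385-0.6916i)·(+0.0063-0.1392i)  (-0.3527+0.0311i)·(+0.2664+0.3053i)
Y_3^2(R⁻¹ n̂) = -0.193808+0.084486i

Re=-0.1938 Im=0.0845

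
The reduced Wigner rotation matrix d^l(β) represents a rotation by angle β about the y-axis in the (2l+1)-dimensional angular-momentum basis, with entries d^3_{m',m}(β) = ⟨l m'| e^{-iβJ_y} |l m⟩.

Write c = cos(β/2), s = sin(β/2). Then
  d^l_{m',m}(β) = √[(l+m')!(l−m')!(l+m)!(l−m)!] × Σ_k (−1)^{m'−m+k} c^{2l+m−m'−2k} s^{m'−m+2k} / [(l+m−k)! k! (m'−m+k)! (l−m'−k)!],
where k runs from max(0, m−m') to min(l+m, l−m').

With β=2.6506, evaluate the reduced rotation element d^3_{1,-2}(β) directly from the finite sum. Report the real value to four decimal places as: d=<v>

d=0.5772

d^3_{1,-2}(β=2.6506) via Wigner's sum:
Half-angle: c=0.243038, s=0.970017. N=√(24·2·1·120)=75.894664
Admissible k: 0..1 (factorial args all ≥0)
  k=0: (−1)^3·75.8947/(12)·0.2430^3·0.9700^3 = -0.082868
  k=1: (−1)^4·75.8947/(24)·0.2430^1·0.9700^5 = +0.660040
d^3_{1,-2}(2.6506) = -0.082868 +0.660040 = +0.577171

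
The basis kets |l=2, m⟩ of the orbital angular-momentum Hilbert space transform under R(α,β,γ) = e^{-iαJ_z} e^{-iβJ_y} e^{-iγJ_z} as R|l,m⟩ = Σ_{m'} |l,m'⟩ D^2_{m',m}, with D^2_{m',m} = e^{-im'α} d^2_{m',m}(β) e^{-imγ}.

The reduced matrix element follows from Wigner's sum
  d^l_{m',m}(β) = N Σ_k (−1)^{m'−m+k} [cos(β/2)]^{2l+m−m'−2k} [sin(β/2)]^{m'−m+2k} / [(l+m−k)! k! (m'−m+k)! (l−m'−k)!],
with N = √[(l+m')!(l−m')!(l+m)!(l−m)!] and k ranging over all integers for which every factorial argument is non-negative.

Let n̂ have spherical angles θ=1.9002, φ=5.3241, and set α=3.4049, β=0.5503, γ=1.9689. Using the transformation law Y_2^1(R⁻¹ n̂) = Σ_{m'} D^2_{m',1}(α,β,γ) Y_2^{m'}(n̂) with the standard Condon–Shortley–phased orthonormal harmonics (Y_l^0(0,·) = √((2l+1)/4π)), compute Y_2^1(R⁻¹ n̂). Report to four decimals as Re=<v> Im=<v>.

Re=0.2958 Im=-0.0848

Need the full column D^2_{m',1} for m'=−2..2 at α=3.4049, β=0.5503, γ=1.9689.
cos(β/2)=0.962384, sin(β/2)=0.271691
d^2_{-2,1}: single k=3 term ⇒ +0.038602;  D = +0.004947-0.038283i
d^2_{-1,1}: k∈[2..3] ⇒ +0.205102 -0.005449 = +0.199653;  D = +0.026831+0.197842i
d^2_{0,1}: k∈[1..2] ⇒ +0.593195 -0.047277 = +0.545917;  D = -0.211636-0.503225i
d^2_{1,1}: k∈[0..1] ⇒ +0.857817 -0.205102 = +0.652714;  D = +0.400917+0.515074i
d^2_{2,1}: single k=0 term ⇒ -0.484341;  D = +0.386723+0.291602i
Y_2^{m'}(θ=1.9002,φ=5.3241) and Σ D·Y over m':
  (+0.0049-0.0383i)·(-0.1177+0.3252i)  (+0.0268+0.1978i)·(-0.1358-0.1936i)  (-0.2116-0.5032i)·(-0.2164+0.0000i)  (+0.4009+0.5151i)·(+0.1358-0.1936i)  (+0.3867+0.2916i)·(-0.1177-0.3252i)
Y_2^1(R⁻¹ n̂) = +0.295769-0.084816i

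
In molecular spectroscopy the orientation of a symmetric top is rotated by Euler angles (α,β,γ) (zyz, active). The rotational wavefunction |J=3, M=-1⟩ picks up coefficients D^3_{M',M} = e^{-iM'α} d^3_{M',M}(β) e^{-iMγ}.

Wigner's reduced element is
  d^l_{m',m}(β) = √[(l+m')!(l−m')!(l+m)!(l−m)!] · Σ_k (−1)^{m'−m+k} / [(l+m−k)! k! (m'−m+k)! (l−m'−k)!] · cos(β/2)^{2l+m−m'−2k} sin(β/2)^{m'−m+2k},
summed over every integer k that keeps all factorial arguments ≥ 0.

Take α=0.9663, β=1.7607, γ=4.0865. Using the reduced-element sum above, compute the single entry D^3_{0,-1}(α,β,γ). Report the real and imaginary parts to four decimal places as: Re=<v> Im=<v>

Re=-0.2047 Im=-0.2832

Split into d^3_{0,-1}(β=1.7607) × two z-phases.
With c≡cos(β/2)=0.636881 and s≡sin(β/2)=0.770962, N=[6·6·2·24]^{1/2}=41.569219
Admissible k: 0..2 (factorial args all ≥0)
  k=0: (−1)^1·41.5692/(12)·0.6369^5·0.7710^1 = -0.279844
  k=1: (−1)^2·41.5692/(4)·0.6369^3·0.7710^3 = +1.230229
  k=2: (−1)^3·41.5692/(12)·0.6369^1·0.7710^5 = -0.600916
d^3_{0,-1}(1.7607) = -0.279844 +1.230229 -0.600916 = +0.349470
D = (+1.000000+0.000000i)·(+0.349470)·(-0.585818-0.810443i) = -0.204726-0.283225i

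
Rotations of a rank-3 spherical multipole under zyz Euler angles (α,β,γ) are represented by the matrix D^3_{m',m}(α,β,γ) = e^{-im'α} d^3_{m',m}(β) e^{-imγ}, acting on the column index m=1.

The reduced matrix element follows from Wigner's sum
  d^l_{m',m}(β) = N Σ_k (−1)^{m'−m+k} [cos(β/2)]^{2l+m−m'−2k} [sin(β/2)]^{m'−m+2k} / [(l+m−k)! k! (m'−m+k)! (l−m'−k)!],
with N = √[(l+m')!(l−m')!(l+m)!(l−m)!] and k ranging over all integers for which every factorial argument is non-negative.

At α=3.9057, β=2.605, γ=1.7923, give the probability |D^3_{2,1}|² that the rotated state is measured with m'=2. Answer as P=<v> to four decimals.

D^3_{2,1}(3.9057,2.605,1.7923) = e^{-i·2·3.9057}·d^3_{2,1}(2.605)·e^{-i·1·1.7923}. Compute d first:
c=cos(2.605/2)=0.265089, s=sin(2.605/2)=0.964224; N=√[120·1·24·2]=75.894664
The bounds max(0,m−m')=0 and min(l+m,l−m')=1 give 2 terms
  k=0: (−1)^1·75.8947/(24)·0.2651^5·0.9642^1 = -0.003992
  k=1: (−1)^2·75.8947/(12)·0.2651^3·0.9642^3 = +0.105618
d^3_{2,1}(2.605) = -0.003992 +0.105618 = +0.101627
|D^3_{2,1}|² = |d^3_{2,1}(β)|² = (+0.101627)² = 0.010328 (the z-rotation phases have unit modulus)

P=0.0103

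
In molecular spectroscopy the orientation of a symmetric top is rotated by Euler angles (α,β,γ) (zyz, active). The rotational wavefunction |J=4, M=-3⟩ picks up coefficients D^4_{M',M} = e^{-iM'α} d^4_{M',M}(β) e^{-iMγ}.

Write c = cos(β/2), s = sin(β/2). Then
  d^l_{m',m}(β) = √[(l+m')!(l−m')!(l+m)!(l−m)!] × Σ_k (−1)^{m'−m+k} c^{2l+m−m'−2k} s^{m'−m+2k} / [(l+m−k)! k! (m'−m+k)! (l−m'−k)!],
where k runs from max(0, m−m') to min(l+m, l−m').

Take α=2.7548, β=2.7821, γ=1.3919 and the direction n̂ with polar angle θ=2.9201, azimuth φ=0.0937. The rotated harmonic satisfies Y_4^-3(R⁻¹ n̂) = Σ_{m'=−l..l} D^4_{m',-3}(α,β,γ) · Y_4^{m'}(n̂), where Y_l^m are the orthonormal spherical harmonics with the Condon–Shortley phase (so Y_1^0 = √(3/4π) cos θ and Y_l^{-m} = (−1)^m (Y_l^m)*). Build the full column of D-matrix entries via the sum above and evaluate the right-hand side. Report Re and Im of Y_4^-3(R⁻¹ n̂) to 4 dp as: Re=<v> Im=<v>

Re=0.0058 Im=-0.1620

Need the full column D^4_{m',-3} for m'=−4..4 at α=2.7548, β=2.7821, γ=1.3919.
cos(β/2)=0.178780, sin(β/2)=0.983889
d^4_{-4,-3}: single k=1 term ⇒ +0.000016;  D = -0.000014+0.000008i
d^4_{-3,-3}: k∈[0..1] ⇒ +0.000001 -0.000221 = -0.000220;  D = -0.000218+0.000028i
d^4_{-2,-3}: k∈[0..1] ⇒ -0.000021 +0.001953 = +0.001931;  D = -0.001866-0.000497i
d^4_{-1,-3}: k∈[0..1] ⇒ +0.000251 -0.012664 = -0.012413;  D = -0.009902-0.007486i
d^4_{0,-3}: k∈[0..1] ⇒ -0.002058 +0.062338 = +0.060280;  D = -0.030821-0.051805i
d^4_{1,-3}: k∈[0..1] ⇒ +0.012664 -0.230136 = -0.217472;  D = -0.032476-0.215033i
d^4_{2,-3}: k∈[0..1] ⇒ -0.059139 +0.597043 = +0.537905;  D = +0.126239-0.522881i
d^4_{3,-3}: k∈[0..1] ⇒ +0.202961 -0.878151 = -0.675190;  D = +0.394333-0.548071i
d^4_{4,-3}: single k=0 term ⇒ -0.451322;  D = -0.382310+0.239857i
Y_4^{m'}(θ=2.9201,φ=0.0937) and Σ D·Y over m':
  (-0.0000+0.0000i)·(+0.0010-0.0004i)  (-0.0002+0.0000i)·(-0.0124+0.0036i)  (-0.0019-0.0005i)·(+0.0898-0.0170i)  (-0.0099-0.0075i)·(-0.3697+0.0347i)  (-0.0308-0.0518i)·(+0.6507+0.0000i)  (-0.0325-0.2150i)·(+0.3697+0.0347i)  (+0.1262-0.5229i)·(+0.0898+0.0170i)  (+0.3943-0.5481i)·(+0.0124+0.0036i)  (-0.3823+0.2399i)·(+0.0010+0.0004i)
Y_4^-3(R⁻¹ n̂) = +0.005816-0.162049i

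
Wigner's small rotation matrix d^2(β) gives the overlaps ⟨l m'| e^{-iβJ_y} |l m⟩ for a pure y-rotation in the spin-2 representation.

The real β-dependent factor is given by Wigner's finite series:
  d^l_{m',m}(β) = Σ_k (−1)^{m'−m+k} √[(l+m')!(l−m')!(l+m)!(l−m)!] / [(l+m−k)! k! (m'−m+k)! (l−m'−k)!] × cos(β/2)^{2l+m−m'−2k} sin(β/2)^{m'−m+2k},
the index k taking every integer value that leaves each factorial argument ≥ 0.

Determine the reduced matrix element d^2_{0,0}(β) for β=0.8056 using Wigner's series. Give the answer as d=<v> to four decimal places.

d^2_{0,0}(β=0.8056) via Wigner's sum:
With c≡cos(β/2)=0.919967 and s≡sin(β/2)=0.391996, N=[2·2·2·2]^{1/2}=4.000000
k∈{0,1,2} keeps every argument non-negative
  k=0: (−1)^0·4.0000/(4)·0.9200^4·0.3920^0 = +0.716290
  k=1: (−1)^1·4.0000/(1)·0.9200^2·0.3920^2 = -0.520196
  k=2: (−1)^2·4.0000/(4)·0.9200^0·0.3920^4 = +0.023612
d^2_{0,0}(0.8056) = +0.716290 -0.520196 +0.023612 = +0.219705

d=0.2197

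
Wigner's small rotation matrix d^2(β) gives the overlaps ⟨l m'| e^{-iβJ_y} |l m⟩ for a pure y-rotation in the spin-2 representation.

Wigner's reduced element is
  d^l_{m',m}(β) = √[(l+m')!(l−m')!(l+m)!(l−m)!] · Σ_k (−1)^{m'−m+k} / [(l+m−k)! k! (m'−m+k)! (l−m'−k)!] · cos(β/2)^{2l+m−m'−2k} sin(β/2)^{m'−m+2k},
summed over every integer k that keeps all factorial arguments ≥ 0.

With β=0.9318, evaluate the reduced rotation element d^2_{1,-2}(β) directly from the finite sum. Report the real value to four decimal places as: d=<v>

d=-0.1620

d^2_{1,-2}(β=0.9318) via Wigner's sum:
Half-angle: c=0.893418, s=0.449227. N=√(6·1·1·24)=12.000000
The bounds max(0,m−m')=0 and min(l+m,l−m')=0 give 1 term
  k=0: (−1)^3·12.0000/(6)·0.8934^1·0.4492^3 = -0.161988
d^2_{1,-2}(0.9318) = -0.161988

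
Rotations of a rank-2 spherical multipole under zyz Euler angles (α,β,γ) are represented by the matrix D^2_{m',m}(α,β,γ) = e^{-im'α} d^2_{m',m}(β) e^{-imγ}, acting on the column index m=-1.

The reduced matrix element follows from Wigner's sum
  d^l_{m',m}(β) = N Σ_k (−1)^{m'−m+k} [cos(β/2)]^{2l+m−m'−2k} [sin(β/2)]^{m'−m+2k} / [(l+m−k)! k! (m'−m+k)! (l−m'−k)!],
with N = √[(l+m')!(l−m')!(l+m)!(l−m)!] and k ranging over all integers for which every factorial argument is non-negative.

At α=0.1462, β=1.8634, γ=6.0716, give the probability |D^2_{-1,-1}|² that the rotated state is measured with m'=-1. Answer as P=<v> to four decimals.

First d^2_{-1,-1}(β=1.8634), then the phase factors e^{-i(-1)α} and e^{-i(-1)γ}:
c=cos(1.8634/2)=0.596470, s=sin(1.8634/2)=0.802635; N=√[1·6·1·6]=6.000000
k: max(0,(-1)−(-1))=0 … min(2+(-1),2−(-1))=1
  k=0: (−1)^0·6.0000/(6)·0.5965^4·0.8026^0 = +0.126577
  k=1: (−1)^1·6.0000/(2)·0.5965^2·0.8026^2 = -0.687599
d^2_{-1,-1}(1.8634) = +0.126577 -0.687599 = -0.561022
|D^2_{-1,-1}|² = |d^2_{-1,-1}(β)|² = (-0.561022)² = 0.314746 (the z-rotation phases have unit modulus)

P=0.3147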